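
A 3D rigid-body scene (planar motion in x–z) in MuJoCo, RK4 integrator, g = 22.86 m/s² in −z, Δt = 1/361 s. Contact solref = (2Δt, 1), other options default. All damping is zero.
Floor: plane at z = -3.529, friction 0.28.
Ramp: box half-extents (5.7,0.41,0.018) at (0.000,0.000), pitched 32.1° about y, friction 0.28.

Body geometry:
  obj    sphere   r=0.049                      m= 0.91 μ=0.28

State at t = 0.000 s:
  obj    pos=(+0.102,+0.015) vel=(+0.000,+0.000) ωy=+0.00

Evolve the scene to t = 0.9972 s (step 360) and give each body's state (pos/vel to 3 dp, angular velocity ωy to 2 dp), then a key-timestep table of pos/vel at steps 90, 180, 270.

State at t = 0.9972 s:
  obj    pos=(+3.757,-2.278) vel=(+7.330,-4.598) ωy=+176.57

Key-timestep trajectory:
   step    t(s)  obj.x    obj.z    obj.vx   obj.vz 
     90  0.2493   +0.331  -0.128  +1.833  -1.150
    180  0.4986   +1.016  -0.558  +3.665  -2.299
    270  0.7479   +2.158  -1.275  +5.498  -3.449


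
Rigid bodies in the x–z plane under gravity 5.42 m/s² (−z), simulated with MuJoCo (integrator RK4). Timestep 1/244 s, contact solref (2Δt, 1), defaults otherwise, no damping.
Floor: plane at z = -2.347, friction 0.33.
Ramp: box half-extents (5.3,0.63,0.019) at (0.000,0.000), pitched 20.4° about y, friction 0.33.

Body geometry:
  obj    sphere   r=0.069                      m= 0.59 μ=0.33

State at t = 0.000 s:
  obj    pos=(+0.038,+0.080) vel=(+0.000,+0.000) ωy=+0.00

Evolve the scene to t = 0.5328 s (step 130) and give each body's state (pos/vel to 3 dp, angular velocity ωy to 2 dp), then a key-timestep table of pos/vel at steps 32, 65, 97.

State at t = 0.5328 s:
  obj    pos=(+0.218,+0.013) vel=(+0.674,-0.251) ωy=+10.42

Key-timestep trajectory:
   step    t(s)  obj.x    obj.z    obj.vx   obj.vz 
     32  0.1311   +0.049  +0.076  +0.166  -0.062
     65  0.2664   +0.083  +0.063  +0.337  -0.125
     97  0.3975   +0.138  +0.043  +0.503  -0.187


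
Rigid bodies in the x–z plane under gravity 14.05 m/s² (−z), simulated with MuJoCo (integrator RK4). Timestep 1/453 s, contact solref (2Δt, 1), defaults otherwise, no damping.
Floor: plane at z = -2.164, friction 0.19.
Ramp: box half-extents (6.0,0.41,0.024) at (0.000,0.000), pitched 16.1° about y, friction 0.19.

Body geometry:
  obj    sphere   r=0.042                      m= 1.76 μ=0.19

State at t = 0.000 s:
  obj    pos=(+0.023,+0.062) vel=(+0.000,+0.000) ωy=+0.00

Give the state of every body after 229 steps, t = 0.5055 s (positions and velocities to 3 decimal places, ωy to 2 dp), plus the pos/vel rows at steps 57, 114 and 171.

State at t = 0.5055 s:
  obj    pos=(+0.365,-0.037) vel=(+1.352,-0.390) ωy=+33.49

Key-timestep trajectory:
   step    t(s)  obj.x    obj.z    obj.vx   obj.vz 
     57  0.1258   +0.044  +0.056  +0.337  -0.097
    114  0.2517   +0.108  +0.038  +0.673  -0.194
    171  0.3775   +0.214  +0.007  +1.009  -0.291


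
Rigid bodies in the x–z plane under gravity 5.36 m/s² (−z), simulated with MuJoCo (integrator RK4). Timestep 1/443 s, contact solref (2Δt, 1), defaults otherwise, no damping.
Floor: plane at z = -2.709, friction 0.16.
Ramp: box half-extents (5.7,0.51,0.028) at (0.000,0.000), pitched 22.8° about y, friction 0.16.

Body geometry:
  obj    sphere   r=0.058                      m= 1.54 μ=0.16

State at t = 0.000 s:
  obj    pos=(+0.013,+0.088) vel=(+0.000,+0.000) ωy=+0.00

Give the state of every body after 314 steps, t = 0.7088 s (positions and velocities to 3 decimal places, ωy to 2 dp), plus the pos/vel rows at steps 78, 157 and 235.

State at t = 0.7088 s:
  obj    pos=(+0.357,-0.057) vel=(+0.969,-0.408) ωy=+18.13

Key-timestep trajectory:
   step    t(s)  obj.x    obj.z    obj.vx   obj.vz 
     78  0.1761   +0.034  +0.079  +0.241  -0.101
    157  0.3544   +0.099  +0.052  +0.485  -0.204
    235  0.5305   +0.205  +0.007  +0.726  -0.305


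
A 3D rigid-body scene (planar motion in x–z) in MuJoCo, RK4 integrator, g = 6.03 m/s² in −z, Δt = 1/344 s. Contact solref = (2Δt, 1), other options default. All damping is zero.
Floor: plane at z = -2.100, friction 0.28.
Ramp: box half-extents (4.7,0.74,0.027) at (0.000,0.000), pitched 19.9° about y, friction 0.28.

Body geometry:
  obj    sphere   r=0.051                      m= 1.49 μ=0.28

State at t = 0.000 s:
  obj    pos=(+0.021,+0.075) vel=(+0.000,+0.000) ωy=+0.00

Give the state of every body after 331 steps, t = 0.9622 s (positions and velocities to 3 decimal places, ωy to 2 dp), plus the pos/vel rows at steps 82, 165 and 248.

State at t = 0.9622 s:
  obj    pos=(+0.659,-0.156) vel=(+1.326,-0.480) ωy=+27.66

Key-timestep trajectory:
   step    t(s)  obj.x    obj.z    obj.vx   obj.vz 
     82  0.2384   +0.060  +0.061  +0.329  -0.119
    165  0.4797   +0.180  +0.018  +0.661  -0.239
    248  0.7209   +0.379  -0.054  +0.994  -0.360


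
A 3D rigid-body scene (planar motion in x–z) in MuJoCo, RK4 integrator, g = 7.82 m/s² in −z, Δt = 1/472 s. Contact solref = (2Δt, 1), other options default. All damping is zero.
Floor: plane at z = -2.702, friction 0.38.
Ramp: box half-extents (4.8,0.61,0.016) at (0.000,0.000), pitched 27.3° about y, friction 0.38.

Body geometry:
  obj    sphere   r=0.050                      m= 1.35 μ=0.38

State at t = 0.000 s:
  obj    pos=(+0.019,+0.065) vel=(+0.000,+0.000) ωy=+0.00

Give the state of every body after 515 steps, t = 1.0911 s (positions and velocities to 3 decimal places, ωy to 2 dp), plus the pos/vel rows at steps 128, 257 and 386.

State at t = 1.0911 s:
  obj    pos=(+1.374,-0.635) vel=(+2.484,-1.282) ωy=+55.90

Key-timestep trajectory:
   step    t(s)  obj.x    obj.z    obj.vx   obj.vz 
    128  0.2712   +0.103  +0.021  +0.617  -0.319
    257  0.5445   +0.356  -0.110  +1.240  -0.640
    386  0.8178   +0.780  -0.328  +1.862  -0.961


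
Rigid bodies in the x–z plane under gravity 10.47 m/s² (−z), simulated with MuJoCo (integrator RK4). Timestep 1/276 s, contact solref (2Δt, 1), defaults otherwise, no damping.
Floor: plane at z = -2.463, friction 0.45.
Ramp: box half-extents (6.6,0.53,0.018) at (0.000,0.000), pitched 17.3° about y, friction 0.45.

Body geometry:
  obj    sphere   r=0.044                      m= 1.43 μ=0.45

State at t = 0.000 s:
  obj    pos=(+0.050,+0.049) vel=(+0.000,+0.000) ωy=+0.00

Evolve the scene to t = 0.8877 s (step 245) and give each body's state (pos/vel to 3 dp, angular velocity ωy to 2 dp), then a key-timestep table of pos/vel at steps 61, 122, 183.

State at t = 0.8877 s:
  obj    pos=(+0.887,-0.211) vel=(+1.885,-0.587) ωy=+44.86

Key-timestep trajectory:
   step    t(s)  obj.x    obj.z    obj.vx   obj.vz 
     61  0.2210   +0.102  +0.033  +0.469  -0.146
    122  0.4420   +0.258  -0.015  +0.939  -0.292
    183  0.6630   +0.517  -0.096  +1.408  -0.439


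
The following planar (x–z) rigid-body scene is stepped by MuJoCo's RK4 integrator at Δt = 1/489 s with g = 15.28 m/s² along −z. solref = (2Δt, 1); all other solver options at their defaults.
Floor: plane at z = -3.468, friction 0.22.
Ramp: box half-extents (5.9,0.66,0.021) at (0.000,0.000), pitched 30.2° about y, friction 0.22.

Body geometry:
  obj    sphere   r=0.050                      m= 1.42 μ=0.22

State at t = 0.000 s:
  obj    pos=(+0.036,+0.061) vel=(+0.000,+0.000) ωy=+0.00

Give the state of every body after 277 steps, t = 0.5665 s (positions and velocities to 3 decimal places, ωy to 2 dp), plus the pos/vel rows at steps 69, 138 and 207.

State at t = 0.5665 s:
  obj    pos=(+0.797,-0.382) vel=(+2.688,-1.564) ωy=+62.19

Key-timestep trajectory:
   step    t(s)  obj.x    obj.z    obj.vx   obj.vz 
     69  0.1411   +0.083  +0.034  +0.670  -0.390
    138  0.2822   +0.225  -0.049  +1.339  -0.779
    207  0.4233   +0.461  -0.186  +2.009  -1.169


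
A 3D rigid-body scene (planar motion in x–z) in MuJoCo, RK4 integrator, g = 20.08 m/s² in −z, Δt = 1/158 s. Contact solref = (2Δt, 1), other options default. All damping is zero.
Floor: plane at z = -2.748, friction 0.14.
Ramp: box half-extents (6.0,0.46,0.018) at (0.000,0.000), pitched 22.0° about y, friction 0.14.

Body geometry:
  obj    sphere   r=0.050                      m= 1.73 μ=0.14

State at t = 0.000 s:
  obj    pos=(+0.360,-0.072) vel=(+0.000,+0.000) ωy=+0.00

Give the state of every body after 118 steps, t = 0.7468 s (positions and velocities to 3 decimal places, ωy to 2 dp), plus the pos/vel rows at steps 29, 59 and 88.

State at t = 0.7468 s:
  obj    pos=(+1.750,-0.634) vel=(+3.721,-1.503) ωy=+80.21

Key-timestep trajectory:
   step    t(s)  obj.x    obj.z    obj.vx   obj.vz 
     29  0.1835   +0.444  -0.106  +0.915  -0.370
     59  0.3734   +0.708  -0.213  +1.861  -0.752
     88  0.5570   +1.133  -0.384  +2.775  -1.121


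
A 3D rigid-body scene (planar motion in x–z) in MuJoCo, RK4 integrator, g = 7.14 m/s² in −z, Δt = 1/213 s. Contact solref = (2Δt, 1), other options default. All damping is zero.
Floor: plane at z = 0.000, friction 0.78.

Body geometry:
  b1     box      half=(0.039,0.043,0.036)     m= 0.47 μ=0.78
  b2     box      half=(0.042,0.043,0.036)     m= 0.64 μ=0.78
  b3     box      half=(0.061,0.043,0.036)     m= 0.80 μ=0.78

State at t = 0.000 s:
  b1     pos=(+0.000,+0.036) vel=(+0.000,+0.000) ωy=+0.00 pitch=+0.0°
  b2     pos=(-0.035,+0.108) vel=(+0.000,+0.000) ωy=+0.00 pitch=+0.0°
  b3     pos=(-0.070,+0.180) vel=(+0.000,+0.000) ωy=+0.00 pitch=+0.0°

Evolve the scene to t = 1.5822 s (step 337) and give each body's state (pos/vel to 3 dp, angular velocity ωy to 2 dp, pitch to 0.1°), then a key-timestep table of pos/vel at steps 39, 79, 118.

State at t = 1.5822 s:
  b1     pos=(+0.000,+0.036) vel=(+0.000,+0.000) ωy=+0.00 pitch=+0.0°
  b2     pos=(-0.080,+0.042) vel=(+0.000,+0.000) ωy=+0.00 pitch=-90.0°
  b3     pos=(-0.291,+0.036) vel=(+0.000,+0.000) ωy=+0.00 pitch=+180.0°

Key-timestep trajectory:
   step    t(s)  b1.x    b1.z    b1.vx   b1.vz   b2.x    b2.z    b2.vx   b2.vz   b3.x    b3.z    b3.vx   b3.vz 
     39  0.1831   +0.000  +0.036  +0.001  +0.000   -0.044  +0.108  -0.114  -0.015   -0.096  +0.169  -0.306  -0.179
     79  0.3709   +0.000  +0.036  +0.000  +0.000   -0.080  +0.067  -0.235  -0.684   -0.176  +0.066  -0.597  -0.048
    118  0.5540   +0.000  +0.036  +0.000  +0.000   -0.080  +0.042  +0.001  +0.002   -0.247  +0.068  -0.360  -0.109


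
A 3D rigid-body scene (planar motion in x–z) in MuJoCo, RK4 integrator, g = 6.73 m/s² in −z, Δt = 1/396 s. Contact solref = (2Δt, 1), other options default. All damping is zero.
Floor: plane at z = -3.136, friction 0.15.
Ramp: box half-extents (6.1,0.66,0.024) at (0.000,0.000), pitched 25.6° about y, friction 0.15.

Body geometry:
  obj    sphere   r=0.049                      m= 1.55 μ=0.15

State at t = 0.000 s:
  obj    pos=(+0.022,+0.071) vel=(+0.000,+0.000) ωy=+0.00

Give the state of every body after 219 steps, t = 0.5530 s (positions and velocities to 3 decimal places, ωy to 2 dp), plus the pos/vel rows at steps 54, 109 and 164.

State at t = 0.5530 s:
  obj    pos=(+0.308,-0.067) vel=(+1.036,-0.496) ωy=+23.44

Key-timestep trajectory:
   step    t(s)  obj.x    obj.z    obj.vx   obj.vz 
     54  0.1364   +0.039  +0.062  +0.256  -0.122
    109  0.2753   +0.093  +0.036  +0.516  -0.247
    164  0.4141   +0.183  -0.007  +0.776  -0.372


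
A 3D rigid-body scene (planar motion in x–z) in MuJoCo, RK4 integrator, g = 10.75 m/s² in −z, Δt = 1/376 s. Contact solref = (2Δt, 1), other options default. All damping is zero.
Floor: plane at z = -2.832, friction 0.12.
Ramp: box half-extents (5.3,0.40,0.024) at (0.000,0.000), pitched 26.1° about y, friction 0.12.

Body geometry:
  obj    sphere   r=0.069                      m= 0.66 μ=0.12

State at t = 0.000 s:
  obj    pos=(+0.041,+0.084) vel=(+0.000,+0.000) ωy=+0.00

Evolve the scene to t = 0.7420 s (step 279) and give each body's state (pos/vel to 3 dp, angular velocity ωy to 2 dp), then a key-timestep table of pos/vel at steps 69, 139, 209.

State at t = 0.7420 s:
  obj    pos=(+0.924,-0.349) vel=(+2.381,-1.163) ωy=+31.16

Key-timestep trajectory:
   step    t(s)  obj.x    obj.z    obj.vx   obj.vz 
     69  0.1835   +0.095  +0.057  +0.586  -0.296
    139  0.3697   +0.260  -0.024  +1.188  -0.574
    209  0.5559   +0.536  -0.159  +1.784  -0.869


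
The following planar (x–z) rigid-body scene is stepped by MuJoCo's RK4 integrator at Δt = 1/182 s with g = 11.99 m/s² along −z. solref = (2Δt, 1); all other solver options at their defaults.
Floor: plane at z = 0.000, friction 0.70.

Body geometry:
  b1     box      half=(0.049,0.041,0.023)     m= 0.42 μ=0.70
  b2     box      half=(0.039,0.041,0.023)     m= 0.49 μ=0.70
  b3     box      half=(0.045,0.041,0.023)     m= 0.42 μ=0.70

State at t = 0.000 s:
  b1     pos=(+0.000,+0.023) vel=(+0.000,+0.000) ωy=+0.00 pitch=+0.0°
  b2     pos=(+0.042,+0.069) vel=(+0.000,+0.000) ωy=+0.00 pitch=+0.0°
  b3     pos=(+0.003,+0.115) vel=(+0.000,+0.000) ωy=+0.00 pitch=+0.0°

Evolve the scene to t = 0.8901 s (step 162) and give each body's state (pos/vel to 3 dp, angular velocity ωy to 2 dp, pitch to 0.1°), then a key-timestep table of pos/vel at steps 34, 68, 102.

State at t = 0.8901 s:
  b1     pos=(+0.000,+0.023) vel=(+0.000,+0.000) ωy=+0.00 pitch=+0.0°
  b2     pos=(+0.042,+0.069) vel=(+0.000,+0.000) ωy=+0.00 pitch=+0.1°
  b3     pos=(-0.109,+0.023) vel=(+0.000,+0.000) ωy=+0.00 pitch=+180.0°

Key-timestep trajectory:
   step    t(s)  b1.x    b1.z    b1.vx   b1.vz   b2.x    b2.z    b2.vx   b2.vz   b3.x    b3.z    b3.vx   b3.vz 
     34  0.1868   +0.000  +0.023  +0.000  +0.000   +0.042  +0.069  +0.000  +0.000   +0.002  +0.115  -0.015  +0.000
     68  0.3736   +0.000  +0.023  +0.000  +0.000   +0.042  +0.069  +0.001  +0.000   -0.011  +0.110  -0.172  -0.132
    102  0.5604   +0.000  +0.023  +0.000  +0.000   +0.042  +0.069  +0.000  +0.000   -0.072  +0.086  -0.413  -0.255


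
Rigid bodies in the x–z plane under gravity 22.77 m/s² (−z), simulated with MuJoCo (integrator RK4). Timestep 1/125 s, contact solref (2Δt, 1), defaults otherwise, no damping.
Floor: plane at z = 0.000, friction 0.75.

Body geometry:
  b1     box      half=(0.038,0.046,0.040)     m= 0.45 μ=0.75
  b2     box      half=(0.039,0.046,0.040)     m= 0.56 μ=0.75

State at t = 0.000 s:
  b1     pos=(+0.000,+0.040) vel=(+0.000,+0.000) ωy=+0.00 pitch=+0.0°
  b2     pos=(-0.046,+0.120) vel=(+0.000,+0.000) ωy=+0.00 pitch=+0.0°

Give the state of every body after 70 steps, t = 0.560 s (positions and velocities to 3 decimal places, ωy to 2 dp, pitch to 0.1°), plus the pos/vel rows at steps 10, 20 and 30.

State at t = 0.560 s:
  b1     pos=(+0.000,+0.040) vel=(+0.000,+0.000) ωy=+0.00 pitch=+0.0°
  b2     pos=(-0.093,+0.039) vel=(+0.000,+0.000) ωy=+0.00 pitch=-90.0°

Key-timestep trajectory:
   step    t(s)  b1.x    b1.z    b1.vx   b1.vz   b2.x    b2.z    b2.vx   b2.vz 
     10  0.0800   +0.000  +0.040  +0.002  +0.003   -0.056  +0.116  -0.275  -0.121
     20  0.1600   +0.000  +0.040  +0.000  +0.001   -0.088  +0.069  -0.435  -1.366
     30  0.2400   +0.000  +0.040  +0.000  +0.000   -0.094  +0.037  +0.021  +0.096


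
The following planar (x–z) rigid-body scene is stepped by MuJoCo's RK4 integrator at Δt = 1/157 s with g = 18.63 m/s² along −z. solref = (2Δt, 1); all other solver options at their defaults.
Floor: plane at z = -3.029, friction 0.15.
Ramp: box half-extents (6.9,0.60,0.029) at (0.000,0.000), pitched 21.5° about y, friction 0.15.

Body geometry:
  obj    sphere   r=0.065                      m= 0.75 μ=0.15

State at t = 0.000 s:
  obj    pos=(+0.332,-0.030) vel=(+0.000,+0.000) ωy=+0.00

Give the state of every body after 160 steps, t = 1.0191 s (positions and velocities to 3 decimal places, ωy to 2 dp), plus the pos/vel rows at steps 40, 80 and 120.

State at t = 1.0191 s:
  obj    pos=(+2.689,-0.958) vel=(+4.625,-1.822) ωy=+76.44

Key-timestep trajectory:
   step    t(s)  obj.x    obj.z    obj.vx   obj.vz 
     40  0.2548   +0.479  -0.088  +1.157  -0.456
     80  0.5096   +0.921  -0.262  +2.313  -0.911
    120  0.7643   +1.658  -0.552  +3.469  -1.366


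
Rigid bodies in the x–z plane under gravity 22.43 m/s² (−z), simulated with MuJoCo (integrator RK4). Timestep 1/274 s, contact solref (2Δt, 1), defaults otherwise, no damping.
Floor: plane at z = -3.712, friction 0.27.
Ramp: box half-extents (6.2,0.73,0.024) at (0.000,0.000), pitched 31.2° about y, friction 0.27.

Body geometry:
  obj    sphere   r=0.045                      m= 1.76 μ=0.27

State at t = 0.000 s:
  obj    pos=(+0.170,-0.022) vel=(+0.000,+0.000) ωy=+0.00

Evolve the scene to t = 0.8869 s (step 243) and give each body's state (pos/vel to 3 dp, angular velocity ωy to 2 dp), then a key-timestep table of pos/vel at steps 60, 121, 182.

State at t = 0.8869 s:
  obj    pos=(+2.962,-1.713) vel=(+6.296,-3.813) ωy=+163.54

Key-timestep trajectory:
   step    t(s)  obj.x    obj.z    obj.vx   obj.vz 
     60  0.2190   +0.340  -0.125  +1.555  -0.942
    121  0.4416   +0.862  -0.442  +3.135  -1.899
    182  0.6642   +1.736  -0.971  +4.716  -2.856


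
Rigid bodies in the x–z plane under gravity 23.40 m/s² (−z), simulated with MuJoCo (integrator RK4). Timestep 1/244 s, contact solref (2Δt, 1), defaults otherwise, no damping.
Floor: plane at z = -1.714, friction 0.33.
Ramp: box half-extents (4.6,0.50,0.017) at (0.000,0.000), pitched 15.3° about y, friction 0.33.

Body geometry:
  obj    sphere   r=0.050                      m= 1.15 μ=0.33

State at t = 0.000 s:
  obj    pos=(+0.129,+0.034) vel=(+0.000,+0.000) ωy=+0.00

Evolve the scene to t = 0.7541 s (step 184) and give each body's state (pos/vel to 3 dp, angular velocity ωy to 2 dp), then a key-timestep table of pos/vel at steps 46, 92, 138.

State at t = 0.7541 s:
  obj    pos=(+1.339,-0.297) vel=(+3.208,-0.878) ωy=+66.51

Key-timestep trajectory:
   step    t(s)  obj.x    obj.z    obj.vx   obj.vz 
     46  0.1885   +0.205  +0.013  +0.802  -0.219
     92  0.3770   +0.431  -0.049  +1.604  -0.439
    138  0.5656   +0.810  -0.152  +2.406  -0.658


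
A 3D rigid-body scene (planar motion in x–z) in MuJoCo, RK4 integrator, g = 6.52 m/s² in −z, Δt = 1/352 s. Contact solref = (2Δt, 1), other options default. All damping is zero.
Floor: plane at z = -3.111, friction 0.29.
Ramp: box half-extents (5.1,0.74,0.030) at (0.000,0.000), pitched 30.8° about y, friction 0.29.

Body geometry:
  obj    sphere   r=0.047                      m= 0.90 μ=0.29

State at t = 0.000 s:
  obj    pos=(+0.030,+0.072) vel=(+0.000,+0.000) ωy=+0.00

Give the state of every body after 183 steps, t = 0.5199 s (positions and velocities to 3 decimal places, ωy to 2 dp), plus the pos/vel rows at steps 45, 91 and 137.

State at t = 0.5199 s:
  obj    pos=(+0.307,-0.093) vel=(+1.065,-0.635) ωy=+26.37

Key-timestep trajectory:
   step    t(s)  obj.x    obj.z    obj.vx   obj.vz 
     45  0.1278   +0.047  +0.062  +0.262  -0.156
     91  0.2585   +0.098  +0.031  +0.530  -0.316
    137  0.3892   +0.185  -0.021  +0.797  -0.475


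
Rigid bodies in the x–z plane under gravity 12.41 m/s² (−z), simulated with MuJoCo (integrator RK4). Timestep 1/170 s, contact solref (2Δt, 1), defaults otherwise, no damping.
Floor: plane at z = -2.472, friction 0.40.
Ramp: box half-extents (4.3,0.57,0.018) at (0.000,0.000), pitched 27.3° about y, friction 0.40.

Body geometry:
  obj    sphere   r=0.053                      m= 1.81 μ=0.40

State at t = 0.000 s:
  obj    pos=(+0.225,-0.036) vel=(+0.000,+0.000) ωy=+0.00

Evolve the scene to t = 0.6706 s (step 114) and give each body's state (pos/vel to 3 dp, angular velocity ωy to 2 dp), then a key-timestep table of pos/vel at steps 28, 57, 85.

State at t = 0.6706 s:
  obj    pos=(+1.037,-0.456) vel=(+2.423,-1.250) ωy=+51.43

Key-timestep trajectory:
   step    t(s)  obj.x    obj.z    obj.vx   obj.vz 
     28  0.1647   +0.274  -0.062  +0.595  -0.307
     57  0.3353   +0.428  -0.141  +1.211  -0.625
     85  0.5000   +0.677  -0.269  +1.806  -0.932


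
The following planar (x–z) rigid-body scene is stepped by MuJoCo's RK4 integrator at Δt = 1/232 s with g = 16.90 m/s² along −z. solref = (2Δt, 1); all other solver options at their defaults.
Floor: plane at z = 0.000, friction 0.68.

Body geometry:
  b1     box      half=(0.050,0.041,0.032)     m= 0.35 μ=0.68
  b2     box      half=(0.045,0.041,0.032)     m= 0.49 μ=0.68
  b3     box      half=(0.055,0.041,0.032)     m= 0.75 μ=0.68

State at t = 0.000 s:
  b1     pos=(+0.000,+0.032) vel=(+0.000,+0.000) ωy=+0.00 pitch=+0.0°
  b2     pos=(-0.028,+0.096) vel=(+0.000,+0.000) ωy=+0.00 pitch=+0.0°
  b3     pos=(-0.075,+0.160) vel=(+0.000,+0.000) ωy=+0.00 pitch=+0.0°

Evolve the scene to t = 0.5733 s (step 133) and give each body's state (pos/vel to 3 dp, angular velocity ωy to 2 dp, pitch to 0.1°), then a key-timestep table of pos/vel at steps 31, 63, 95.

State at t = 0.5733 s:
  b1     pos=(+0.000,+0.032) vel=(+0.000,+0.000) ωy=+0.00 pitch=+0.0°
  b2     pos=(-0.091,+0.045) vel=(+0.000,+0.000) ωy=+0.00 pitch=-90.0°
  b3     pos=(-0.272,+0.032) vel=(+0.000,+0.000) ωy=+0.00 pitch=+180.0°

Key-timestep trajectory:
   step    t(s)  b1.x    b1.z    b1.vx   b1.vz   b2.x    b2.z    b2.vx   b2.vz   b3.x    b3.z    b3.vx   b3.vz 
     31  0.1336   +0.000  +0.032  +0.002  +0.000   -0.034  +0.099  -0.108  +0.051   -0.091  +0.154  -0.279  -0.127
     63  0.2716   +0.000  +0.032  +0.000  +0.000   -0.073  +0.092  -0.448  -0.521   -0.158  +0.067  -0.567  -1.538
     95  0.4095   +0.000  +0.032  +0.000  +0.000   -0.091  +0.045  +0.000  +0.000   -0.235  +0.060  -0.525  -0.173


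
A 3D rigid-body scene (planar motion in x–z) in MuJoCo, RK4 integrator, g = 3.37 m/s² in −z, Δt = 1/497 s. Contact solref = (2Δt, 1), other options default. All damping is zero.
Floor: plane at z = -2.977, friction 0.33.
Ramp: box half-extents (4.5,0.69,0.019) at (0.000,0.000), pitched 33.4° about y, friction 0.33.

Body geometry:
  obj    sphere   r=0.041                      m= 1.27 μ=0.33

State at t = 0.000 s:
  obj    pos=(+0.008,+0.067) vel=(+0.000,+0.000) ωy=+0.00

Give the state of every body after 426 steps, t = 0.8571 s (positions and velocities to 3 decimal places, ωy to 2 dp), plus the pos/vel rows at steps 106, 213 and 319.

State at t = 0.8571 s:
  obj    pos=(+0.414,-0.201) vel=(+0.948,-0.625) ωy=+27.70

Key-timestep trajectory:
   step    t(s)  obj.x    obj.z    obj.vx   obj.vz 
    106  0.2133   +0.033  +0.050  +0.236  -0.156
    213  0.4286   +0.109  +0.000  +0.474  -0.313
    319  0.6419   +0.236  -0.084  +0.710  -0.468


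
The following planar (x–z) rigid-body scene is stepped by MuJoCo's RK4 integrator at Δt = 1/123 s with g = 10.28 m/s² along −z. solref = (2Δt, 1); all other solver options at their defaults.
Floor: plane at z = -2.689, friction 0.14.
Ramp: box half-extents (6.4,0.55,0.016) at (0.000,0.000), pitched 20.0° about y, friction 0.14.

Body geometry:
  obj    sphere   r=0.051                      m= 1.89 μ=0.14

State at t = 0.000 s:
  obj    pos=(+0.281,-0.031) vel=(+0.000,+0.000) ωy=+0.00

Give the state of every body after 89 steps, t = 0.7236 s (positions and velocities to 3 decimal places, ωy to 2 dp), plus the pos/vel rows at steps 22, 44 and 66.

State at t = 0.7236 s:
  obj    pos=(+0.899,-0.256) vel=(+1.708,-0.622) ωy=+35.61

Key-timestep trajectory:
   step    t(s)  obj.x    obj.z    obj.vx   obj.vz 
     22  0.1789   +0.319  -0.045  +0.422  -0.154
     44  0.3577   +0.432  -0.086  +0.845  -0.307
     66  0.5366   +0.621  -0.155  +1.267  -0.461


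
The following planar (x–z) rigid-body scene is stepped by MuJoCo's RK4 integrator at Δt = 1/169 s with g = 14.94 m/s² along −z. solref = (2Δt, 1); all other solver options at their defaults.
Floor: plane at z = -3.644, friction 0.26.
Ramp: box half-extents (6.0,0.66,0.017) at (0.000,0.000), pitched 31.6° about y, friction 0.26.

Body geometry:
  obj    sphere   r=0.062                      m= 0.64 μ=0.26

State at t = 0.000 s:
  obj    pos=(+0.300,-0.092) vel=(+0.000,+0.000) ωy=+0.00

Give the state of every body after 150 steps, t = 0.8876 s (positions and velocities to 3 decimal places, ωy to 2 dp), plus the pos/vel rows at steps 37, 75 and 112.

State at t = 0.8876 s:
  obj    pos=(+2.176,-1.246) vel=(+4.228,-2.601) ωy=+80.02

Key-timestep trajectory:
   step    t(s)  obj.x    obj.z    obj.vx   obj.vz 
     37  0.2189   +0.414  -0.162  +1.043  -0.642
     75  0.4438   +0.769  -0.381  +2.114  -1.301
    112  0.6627   +1.346  -0.735  +3.157  -1.942


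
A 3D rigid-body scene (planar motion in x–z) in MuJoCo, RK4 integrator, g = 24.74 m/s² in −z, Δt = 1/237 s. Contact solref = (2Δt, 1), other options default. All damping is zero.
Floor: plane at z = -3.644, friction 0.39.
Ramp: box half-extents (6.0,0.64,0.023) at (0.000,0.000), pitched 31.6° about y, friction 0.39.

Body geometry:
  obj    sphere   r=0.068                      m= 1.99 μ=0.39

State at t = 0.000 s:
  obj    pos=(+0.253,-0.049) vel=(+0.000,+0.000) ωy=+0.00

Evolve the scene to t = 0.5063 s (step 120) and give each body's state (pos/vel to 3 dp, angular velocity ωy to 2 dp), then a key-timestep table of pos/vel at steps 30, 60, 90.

State at t = 0.5063 s:
  obj    pos=(+1.264,-0.671) vel=(+3.993,-2.457) ωy=+68.93

Key-timestep trajectory:
   step    t(s)  obj.x    obj.z    obj.vx   obj.vz 
     30  0.1266   +0.316  -0.088  +0.999  -0.614
     60  0.2532   +0.506  -0.204  +1.997  -1.229
     90  0.3797   +0.822  -0.399  +2.995  -1.843


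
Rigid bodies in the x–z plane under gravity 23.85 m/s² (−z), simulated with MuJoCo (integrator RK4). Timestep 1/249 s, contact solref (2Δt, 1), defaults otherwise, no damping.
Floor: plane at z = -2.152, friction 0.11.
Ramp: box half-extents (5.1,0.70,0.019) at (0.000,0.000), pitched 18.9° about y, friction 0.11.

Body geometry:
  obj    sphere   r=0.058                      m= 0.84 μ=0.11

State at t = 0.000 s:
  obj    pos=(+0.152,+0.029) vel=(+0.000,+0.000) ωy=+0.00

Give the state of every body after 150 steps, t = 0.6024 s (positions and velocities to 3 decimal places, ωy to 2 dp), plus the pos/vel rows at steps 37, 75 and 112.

State at t = 0.6024 s:
  obj    pos=(+1.100,-0.295) vel=(+3.145,-1.077) ωy=+57.29

Key-timestep trajectory:
   step    t(s)  obj.x    obj.z    obj.vx   obj.vz 
     37  0.1486   +0.210  +0.010  +0.776  -0.266
     75  0.3012   +0.389  -0.052  +1.573  -0.539
    112  0.4498   +0.680  -0.152  +2.349  -0.804


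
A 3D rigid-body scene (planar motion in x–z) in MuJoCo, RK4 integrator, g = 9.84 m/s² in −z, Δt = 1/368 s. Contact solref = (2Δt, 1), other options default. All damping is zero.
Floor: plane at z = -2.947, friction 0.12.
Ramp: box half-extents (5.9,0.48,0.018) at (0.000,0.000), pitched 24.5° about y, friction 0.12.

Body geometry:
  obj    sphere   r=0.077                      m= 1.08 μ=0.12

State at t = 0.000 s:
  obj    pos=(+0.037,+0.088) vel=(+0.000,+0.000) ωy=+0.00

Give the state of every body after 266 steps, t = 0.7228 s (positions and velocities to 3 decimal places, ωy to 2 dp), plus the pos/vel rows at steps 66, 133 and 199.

State at t = 0.7228 s:
  obj    pos=(+0.752,-0.238) vel=(+1.977,-0.904) ωy=+25.17

Key-timestep trajectory:
   step    t(s)  obj.x    obj.z    obj.vx   obj.vz 
     66  0.1793   +0.081  +0.067  +0.492  -0.222
    133  0.3614   +0.216  +0.006  +0.991  -0.445
    199  0.5408   +0.437  -0.095  +1.478  -0.680


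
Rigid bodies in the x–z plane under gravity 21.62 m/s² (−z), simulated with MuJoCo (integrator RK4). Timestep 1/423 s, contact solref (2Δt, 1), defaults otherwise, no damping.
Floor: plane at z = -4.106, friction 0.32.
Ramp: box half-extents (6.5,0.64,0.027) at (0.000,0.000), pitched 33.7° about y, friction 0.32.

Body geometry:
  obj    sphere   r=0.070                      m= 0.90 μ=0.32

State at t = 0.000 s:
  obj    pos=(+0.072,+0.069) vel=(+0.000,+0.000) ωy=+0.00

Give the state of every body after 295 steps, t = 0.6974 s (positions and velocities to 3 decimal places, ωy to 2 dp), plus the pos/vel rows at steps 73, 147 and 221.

State at t = 0.6974 s:
  obj    pos=(+1.806,-1.088) vel=(+4.972,-3.316) ωy=+85.35

Key-timestep trajectory:
   step    t(s)  obj.x    obj.z    obj.vx   obj.vz 
     73  0.1726   +0.178  -0.002  +1.230  -0.821
    147  0.3475   +0.502  -0.218  +2.477  -1.652
    221  0.5225   +1.045  -0.580  +3.725  -2.484


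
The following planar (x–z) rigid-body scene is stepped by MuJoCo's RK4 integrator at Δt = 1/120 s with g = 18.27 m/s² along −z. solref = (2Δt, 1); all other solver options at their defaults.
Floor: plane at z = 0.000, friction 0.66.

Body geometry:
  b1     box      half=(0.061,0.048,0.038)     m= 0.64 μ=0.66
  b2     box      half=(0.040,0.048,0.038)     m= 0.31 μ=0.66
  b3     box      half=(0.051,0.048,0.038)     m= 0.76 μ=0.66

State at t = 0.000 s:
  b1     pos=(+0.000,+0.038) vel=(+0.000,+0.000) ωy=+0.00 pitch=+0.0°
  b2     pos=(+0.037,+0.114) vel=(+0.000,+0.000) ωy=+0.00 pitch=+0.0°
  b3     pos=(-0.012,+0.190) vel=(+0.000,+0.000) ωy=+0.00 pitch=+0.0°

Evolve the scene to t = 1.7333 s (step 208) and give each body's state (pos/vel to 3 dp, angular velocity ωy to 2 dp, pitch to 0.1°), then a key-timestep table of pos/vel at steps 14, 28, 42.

State at t = 1.7333 s:
  b1     pos=(+0.000,+0.038) vel=(+0.000,+0.000) ωy=+0.00 pitch=+0.0°
  b2     pos=(+0.038,+0.114) vel=(+0.000,+0.000) ωy=+0.00 pitch=+0.0°
  b3     pos=(-0.137,+0.038) vel=(+0.000,+0.000) ωy=+0.00 pitch=+180.0°

Key-timestep trajectory:
   step    t(s)  b1.x    b1.z    b1.vx   b1.vz   b2.x    b2.z    b2.vx   b2.vz   b3.x    b3.z    b3.vx   b3.vz 
     14  0.1167   +0.000  +0.038  +0.001  +0.001   +0.037  +0.114  +0.006  +0.001   -0.029  +0.180  -0.318  -0.276
     28  0.2333   +0.000  +0.038  +0.001  +0.002   +0.038  +0.114  +0.002  +0.001   -0.088  +0.118  -0.756  -0.312
     42  0.3500   +0.000  +0.038  +0.000  +0.000   +0.038  +0.114  +0.000  +0.000   -0.138  +0.032  +0.201  +0.037


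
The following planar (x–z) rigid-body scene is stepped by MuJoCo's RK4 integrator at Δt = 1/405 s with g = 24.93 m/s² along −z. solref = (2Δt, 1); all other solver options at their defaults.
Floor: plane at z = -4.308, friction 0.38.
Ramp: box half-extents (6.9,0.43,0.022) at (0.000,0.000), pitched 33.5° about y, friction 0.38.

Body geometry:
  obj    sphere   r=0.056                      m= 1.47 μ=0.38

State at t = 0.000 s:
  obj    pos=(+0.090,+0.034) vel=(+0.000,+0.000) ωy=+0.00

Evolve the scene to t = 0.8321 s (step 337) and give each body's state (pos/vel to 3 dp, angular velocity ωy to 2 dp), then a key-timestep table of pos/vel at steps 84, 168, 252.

State at t = 0.8321 s:
  obj    pos=(+2.927,-1.844) vel=(+6.820,-4.514) ωy=+146.03

Key-timestep trajectory:
   step    t(s)  obj.x    obj.z    obj.vx   obj.vz 
     84  0.2074   +0.266  -0.083  +1.700  -1.125
    168  0.4148   +0.795  -0.433  +3.400  -2.250
    252  0.6222   +1.677  -1.016  +5.100  -3.375


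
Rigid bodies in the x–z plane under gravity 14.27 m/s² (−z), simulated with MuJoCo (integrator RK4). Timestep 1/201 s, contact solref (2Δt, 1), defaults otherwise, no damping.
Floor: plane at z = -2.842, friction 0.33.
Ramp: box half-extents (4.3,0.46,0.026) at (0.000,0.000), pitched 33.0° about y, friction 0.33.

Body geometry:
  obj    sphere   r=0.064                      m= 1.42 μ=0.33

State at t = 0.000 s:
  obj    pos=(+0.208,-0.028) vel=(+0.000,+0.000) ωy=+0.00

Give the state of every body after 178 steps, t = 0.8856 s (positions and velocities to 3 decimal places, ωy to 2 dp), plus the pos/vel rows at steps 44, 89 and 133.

State at t = 0.8856 s:
  obj    pos=(+2.034,-1.214) vel=(+4.123,-2.678) ωy=+76.80

Key-timestep trajectory:
   step    t(s)  obj.x    obj.z    obj.vx   obj.vz 
     44  0.2189   +0.320  -0.100  +1.019  -0.662
     89  0.4428   +0.665  -0.324  +2.062  -1.339
    133  0.6617   +1.228  -0.690  +3.081  -2.001


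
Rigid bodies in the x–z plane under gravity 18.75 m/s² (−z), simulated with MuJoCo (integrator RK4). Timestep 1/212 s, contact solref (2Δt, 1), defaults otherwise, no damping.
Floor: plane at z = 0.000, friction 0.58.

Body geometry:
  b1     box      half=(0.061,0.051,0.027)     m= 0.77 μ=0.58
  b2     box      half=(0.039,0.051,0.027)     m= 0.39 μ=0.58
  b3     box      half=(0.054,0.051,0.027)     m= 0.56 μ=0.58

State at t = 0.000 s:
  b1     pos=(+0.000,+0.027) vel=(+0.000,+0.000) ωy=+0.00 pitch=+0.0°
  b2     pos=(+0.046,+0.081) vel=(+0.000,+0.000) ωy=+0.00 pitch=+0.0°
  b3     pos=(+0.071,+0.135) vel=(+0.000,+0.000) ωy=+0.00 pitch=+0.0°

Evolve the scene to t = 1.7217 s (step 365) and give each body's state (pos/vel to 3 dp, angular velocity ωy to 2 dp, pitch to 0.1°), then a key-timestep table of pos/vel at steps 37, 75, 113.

State at t = 1.7217 s:
  b1     pos=(+0.000,+0.027) vel=(+0.000,+0.000) ωy=+0.00 pitch=+0.0°
  b2     pos=(+0.097,+0.039) vel=(+0.000,+0.000) ωy=+0.00 pitch=+90.0°
  b3     pos=(+0.254,+0.027) vel=(+0.000,+0.000) ωy=+0.00 pitch=+180.0°

Key-timestep trajectory:
   step    t(s)  b1.x    b1.z    b1.vx   b1.vz   b2.x    b2.z    b2.vx   b2.vz   b3.x    b3.z    b3.vx   b3.vz 
     37  0.1745   +0.000  +0.027  +0.000  +0.000   +0.047  +0.081  +0.010  +0.005   +0.073  +0.135  +0.028  -0.004
     75  0.3538   +0.000  +0.027  -0.001  +0.000   +0.055  +0.084  +0.134  +0.027   +0.095  +0.128  +0.329  -0.147
    113  0.5330   +0.000  +0.027  +0.000  +0.000   +0.097  +0.038  -0.017  +0.044   +0.195  +0.060  +0.543  +0.004


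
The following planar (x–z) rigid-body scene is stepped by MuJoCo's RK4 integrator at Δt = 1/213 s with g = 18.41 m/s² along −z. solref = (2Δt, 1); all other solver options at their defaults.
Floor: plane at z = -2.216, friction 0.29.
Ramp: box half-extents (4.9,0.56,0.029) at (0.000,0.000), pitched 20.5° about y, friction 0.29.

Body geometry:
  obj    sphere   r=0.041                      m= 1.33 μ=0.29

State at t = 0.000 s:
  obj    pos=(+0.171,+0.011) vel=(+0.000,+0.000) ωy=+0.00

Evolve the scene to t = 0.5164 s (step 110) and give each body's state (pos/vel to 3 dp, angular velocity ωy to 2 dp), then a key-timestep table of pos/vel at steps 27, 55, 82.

State at t = 0.5164 s:
  obj    pos=(+0.746,-0.204) vel=(+2.228,-0.833) ωy=+57.99

Key-timestep trajectory:
   step    t(s)  obj.x    obj.z    obj.vx   obj.vz 
     27  0.1268   +0.206  -0.002  +0.547  -0.204
     55  0.2582   +0.315  -0.043  +1.114  -0.416
     82  0.3850   +0.491  -0.109  +1.661  -0.621


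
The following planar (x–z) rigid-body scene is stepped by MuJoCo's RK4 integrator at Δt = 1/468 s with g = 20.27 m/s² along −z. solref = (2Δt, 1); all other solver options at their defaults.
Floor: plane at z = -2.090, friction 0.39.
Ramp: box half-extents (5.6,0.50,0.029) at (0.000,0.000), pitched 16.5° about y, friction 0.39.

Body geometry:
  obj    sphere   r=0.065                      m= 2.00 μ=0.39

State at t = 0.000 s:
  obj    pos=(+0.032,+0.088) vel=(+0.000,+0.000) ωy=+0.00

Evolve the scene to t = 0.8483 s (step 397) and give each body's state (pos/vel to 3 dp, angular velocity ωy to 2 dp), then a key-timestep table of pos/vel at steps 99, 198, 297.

State at t = 0.8483 s:
  obj    pos=(+1.451,-0.332) vel=(+3.345,-0.991) ωy=+53.66

Key-timestep trajectory:
   step    t(s)  obj.x    obj.z    obj.vx   obj.vz 
     99  0.2115   +0.120  +0.062  +0.834  -0.247
    198  0.4231   +0.385  -0.016  +1.668  -0.494
    297  0.6346   +0.826  -0.147  +2.502  -0.741


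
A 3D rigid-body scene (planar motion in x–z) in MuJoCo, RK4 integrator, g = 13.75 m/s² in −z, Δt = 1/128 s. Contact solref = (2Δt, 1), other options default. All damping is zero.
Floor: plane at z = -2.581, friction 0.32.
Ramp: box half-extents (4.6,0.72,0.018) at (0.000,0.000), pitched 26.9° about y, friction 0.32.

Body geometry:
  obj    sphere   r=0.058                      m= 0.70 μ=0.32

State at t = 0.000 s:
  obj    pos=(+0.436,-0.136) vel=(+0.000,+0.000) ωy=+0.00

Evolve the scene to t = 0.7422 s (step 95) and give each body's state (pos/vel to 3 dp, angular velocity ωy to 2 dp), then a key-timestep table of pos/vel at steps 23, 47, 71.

State at t = 0.7422 s:
  obj    pos=(+1.528,-0.690) vel=(+2.941,-1.492) ωy=+56.85

Key-timestep trajectory:
   step    t(s)  obj.x    obj.z    obj.vx   obj.vz 
     23  0.1797   +0.500  -0.168  +0.712  -0.361
     47  0.3672   +0.703  -0.272  +1.455  -0.738
     71  0.5547   +1.046  -0.445  +2.198  -1.115


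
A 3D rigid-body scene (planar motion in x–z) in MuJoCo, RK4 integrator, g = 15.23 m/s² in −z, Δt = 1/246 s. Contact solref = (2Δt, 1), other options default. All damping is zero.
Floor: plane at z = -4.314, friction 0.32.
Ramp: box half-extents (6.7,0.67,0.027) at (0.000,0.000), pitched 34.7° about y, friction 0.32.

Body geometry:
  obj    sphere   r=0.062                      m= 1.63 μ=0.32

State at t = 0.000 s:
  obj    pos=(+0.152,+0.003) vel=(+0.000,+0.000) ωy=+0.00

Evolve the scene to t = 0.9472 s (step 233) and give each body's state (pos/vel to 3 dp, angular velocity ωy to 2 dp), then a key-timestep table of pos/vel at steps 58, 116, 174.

State at t = 0.9472 s:
  obj    pos=(+2.436,-1.579) vel=(+4.823,-3.339) ωy=+94.59

Key-timestep trajectory:
   step    t(s)  obj.x    obj.z    obj.vx   obj.vz 
     58  0.2358   +0.294  -0.095  +1.201  -0.831
    116  0.4715   +0.718  -0.389  +2.401  -1.663
    174  0.7073   +1.426  -0.879  +3.602  -2.494


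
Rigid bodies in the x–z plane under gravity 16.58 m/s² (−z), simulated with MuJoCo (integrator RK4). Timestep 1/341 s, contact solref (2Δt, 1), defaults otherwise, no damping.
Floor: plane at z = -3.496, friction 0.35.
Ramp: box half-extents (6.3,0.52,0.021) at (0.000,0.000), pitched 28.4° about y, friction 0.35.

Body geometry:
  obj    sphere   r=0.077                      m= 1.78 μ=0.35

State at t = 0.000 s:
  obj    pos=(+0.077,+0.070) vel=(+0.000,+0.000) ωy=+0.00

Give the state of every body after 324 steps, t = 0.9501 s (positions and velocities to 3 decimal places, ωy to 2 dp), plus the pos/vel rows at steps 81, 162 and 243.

State at t = 0.9501 s:
  obj    pos=(+2.314,-1.140) vel=(+4.708,-2.546) ωy=+69.50

Key-timestep trajectory:
   step    t(s)  obj.x    obj.z    obj.vx   obj.vz 
     81  0.2375   +0.217  -0.006  +1.177  -0.636
    162  0.4751   +0.636  -0.233  +2.354  -1.273
    243  0.7126   +1.335  -0.610  +3.531  -1.909


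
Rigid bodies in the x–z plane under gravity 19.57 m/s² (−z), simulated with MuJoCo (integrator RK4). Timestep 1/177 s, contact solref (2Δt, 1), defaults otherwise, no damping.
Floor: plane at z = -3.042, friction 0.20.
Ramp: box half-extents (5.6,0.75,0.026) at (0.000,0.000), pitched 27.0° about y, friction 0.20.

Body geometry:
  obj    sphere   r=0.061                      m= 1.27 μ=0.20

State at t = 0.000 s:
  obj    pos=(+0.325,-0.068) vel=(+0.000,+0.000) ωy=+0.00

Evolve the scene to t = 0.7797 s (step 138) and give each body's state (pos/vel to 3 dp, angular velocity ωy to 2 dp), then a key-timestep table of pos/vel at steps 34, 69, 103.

State at t = 0.7797 s:
  obj    pos=(+2.044,-0.944) vel=(+4.409,-2.247) ωy=+81.08

Key-timestep trajectory:
   step    t(s)  obj.x    obj.z    obj.vx   obj.vz 
     34  0.1921   +0.429  -0.121  +1.087  -0.554
     69  0.3898   +0.755  -0.287  +2.205  -1.123
    103  0.5819   +1.283  -0.556  +3.291  -1.677


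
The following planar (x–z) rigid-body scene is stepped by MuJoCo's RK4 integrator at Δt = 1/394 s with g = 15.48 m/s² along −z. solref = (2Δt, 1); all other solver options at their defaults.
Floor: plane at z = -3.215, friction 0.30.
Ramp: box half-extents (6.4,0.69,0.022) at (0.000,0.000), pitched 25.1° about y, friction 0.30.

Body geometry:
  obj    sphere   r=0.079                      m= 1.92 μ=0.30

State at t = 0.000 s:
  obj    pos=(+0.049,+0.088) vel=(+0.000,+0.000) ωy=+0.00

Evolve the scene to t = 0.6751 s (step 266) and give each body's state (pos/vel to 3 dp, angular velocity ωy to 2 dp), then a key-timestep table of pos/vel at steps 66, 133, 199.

State at t = 0.6751 s:
  obj    pos=(+1.017,-0.365) vel=(+2.868,-1.343) ωy=+40.08

Key-timestep trajectory:
   step    t(s)  obj.x    obj.z    obj.vx   obj.vz 
     66  0.1675   +0.109  +0.061  +0.712  -0.333
    133  0.3376   +0.291  -0.025  +1.434  -0.672
    199  0.5051   +0.591  -0.165  +2.145  -1.005
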